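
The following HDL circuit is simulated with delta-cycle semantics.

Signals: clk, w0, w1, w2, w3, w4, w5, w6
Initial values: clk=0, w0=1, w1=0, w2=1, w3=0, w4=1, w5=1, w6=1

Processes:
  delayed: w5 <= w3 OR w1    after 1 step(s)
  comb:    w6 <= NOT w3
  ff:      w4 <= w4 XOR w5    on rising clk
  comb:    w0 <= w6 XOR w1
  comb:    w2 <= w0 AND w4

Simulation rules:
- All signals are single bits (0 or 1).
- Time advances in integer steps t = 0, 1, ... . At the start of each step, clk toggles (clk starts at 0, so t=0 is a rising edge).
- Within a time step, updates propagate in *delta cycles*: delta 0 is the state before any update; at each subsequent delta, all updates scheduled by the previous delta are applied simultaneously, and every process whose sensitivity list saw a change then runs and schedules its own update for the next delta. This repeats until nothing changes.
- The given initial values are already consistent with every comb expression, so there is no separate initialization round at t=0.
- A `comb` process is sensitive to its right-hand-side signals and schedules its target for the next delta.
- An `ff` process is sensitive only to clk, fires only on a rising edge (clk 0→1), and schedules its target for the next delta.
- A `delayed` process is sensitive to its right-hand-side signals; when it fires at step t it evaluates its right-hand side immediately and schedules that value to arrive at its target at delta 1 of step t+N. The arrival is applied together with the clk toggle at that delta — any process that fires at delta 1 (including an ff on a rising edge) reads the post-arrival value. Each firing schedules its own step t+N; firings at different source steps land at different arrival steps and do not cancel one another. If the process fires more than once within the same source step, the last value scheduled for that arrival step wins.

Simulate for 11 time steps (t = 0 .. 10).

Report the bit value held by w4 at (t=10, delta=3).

t=0 Δ0: w6=1 w1=0 clk=0 w5=1 w0=1 w3=0 w4=1 w2=1
  Δ1: clk:0→1
  Δ2: w4:1→0
  Δ3: w2:1→0
  (3Δ to stable)
t=1 Δ0: w6=1 w1=0 clk=1 w5=1 w0=1 w3=0 w4=0 w2=0
  Δ1: clk:1→0
  (1Δ to stable)
t=2 Δ0: w6=1 w1=0 clk=0 w5=1 w0=1 w3=0 w4=0 w2=0
  Δ1: clk:0→1
  Δ2: w4:0→1
  Δ3: w2:0→1
  (3Δ to stable)
t=3 Δ0: w6=1 w1=0 clk=1 w5=1 w0=1 w3=0 w4=1 w2=1
  Δ1: clk:1→0
  (1Δ to stable)
t=4 Δ0: w6=1 w1=0 clk=0 w5=1 w0=1 w3=0 w4=1 w2=1
  Δ1: clk:0→1
  Δ2: w4:1→0
  Δ3: w2:1→0
  (3Δ to stable)
t=5 Δ0: w6=1 w1=0 clk=1 w5=1 w0=1 w3=0 w4=0 w2=0
  Δ1: clk:1→0
  (1Δ to stable)
t=6 Δ0: w6=1 w1=0 clk=0 w5=1 w0=1 w3=0 w4=0 w2=0
  Δ1: clk:0→1
  Δ2: w4:0→1
  Δ3: w2:0→1
  (3Δ to stable)
t=7 Δ0: w6=1 w1=0 clk=1 w5=1 w0=1 w3=0 w4=1 w2=1
  Δ1: clk:1→0
  (1Δ to stable)
t=8 Δ0: w6=1 w1=0 clk=0 w5=1 w0=1 w3=0 w4=1 w2=1
  Δ1: clk:0→1
  Δ2: w4:1→0
  Δ3: w2:1→0
  (3Δ to stable)
t=9 Δ0: w6=1 w1=0 clk=1 w5=1 w0=1 w3=0 w4=0 w2=0
  Δ1: clk:1→0
  (1Δ to stable)
t=10 Δ0: w6=1 w1=0 clk=0 w5=1 w0=1 w3=0 w4=0 w2=0
  Δ1: clk:0→1
  Δ2: w4:0→1
  Δ3: w2:0→1
  (3Δ to stable)

1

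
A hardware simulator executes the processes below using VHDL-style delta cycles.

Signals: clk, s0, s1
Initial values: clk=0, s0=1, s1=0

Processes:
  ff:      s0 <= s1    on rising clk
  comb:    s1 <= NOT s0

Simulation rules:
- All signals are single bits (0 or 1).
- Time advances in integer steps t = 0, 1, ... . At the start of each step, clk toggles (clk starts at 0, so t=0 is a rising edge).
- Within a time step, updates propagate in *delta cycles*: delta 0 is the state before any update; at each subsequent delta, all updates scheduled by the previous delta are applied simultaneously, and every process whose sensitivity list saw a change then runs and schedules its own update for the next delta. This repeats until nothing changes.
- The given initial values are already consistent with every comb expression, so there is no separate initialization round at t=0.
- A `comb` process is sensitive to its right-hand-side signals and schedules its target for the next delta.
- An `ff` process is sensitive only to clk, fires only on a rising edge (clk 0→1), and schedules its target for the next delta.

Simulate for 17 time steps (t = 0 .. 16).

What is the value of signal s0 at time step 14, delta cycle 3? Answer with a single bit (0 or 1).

[bits: clk,s1,s0]
t=0: Δ0=001 Δ1=101 Δ2=100 Δ3=110 | 3Δ
t=1: Δ0=110 Δ1=010 | 1Δ
t=2: Δ0=010 Δ1=110 Δ2=111 Δ3=101 | 3Δ
t=3: Δ0=101 Δ1=001 | 1Δ
t=4: Δ0=001 Δ1=101 Δ2=100 Δ3=110 | 3Δ
t=5: Δ0=110 Δ1=010 | 1Δ
t=6: Δ0=010 Δ1=110 Δ2=111 Δ3=101 | 3Δ
t=7: Δ0=101 Δ1=001 | 1Δ
t=8: Δ0=001 Δ1=101 Δ2=100 Δ3=110 | 3Δ
t=9: Δ0=110 Δ1=010 | 1Δ
t=10: Δ0=010 Δ1=110 Δ2=111 Δ3=101 | 3Δ
t=11: Δ0=101 Δ1=001 | 1Δ
t=12: Δ0=001 Δ1=101 Δ2=100 Δ3=110 | 3Δ
t=13: Δ0=110 Δ1=010 | 1Δ
t=14: Δ0=010 Δ1=110 Δ2=111 Δ3=101 | 3Δ
t=15: Δ0=101 Δ1=001 | 1Δ
t=16: Δ0=001 Δ1=101 Δ2=100 Δ3=110 | 3Δ

1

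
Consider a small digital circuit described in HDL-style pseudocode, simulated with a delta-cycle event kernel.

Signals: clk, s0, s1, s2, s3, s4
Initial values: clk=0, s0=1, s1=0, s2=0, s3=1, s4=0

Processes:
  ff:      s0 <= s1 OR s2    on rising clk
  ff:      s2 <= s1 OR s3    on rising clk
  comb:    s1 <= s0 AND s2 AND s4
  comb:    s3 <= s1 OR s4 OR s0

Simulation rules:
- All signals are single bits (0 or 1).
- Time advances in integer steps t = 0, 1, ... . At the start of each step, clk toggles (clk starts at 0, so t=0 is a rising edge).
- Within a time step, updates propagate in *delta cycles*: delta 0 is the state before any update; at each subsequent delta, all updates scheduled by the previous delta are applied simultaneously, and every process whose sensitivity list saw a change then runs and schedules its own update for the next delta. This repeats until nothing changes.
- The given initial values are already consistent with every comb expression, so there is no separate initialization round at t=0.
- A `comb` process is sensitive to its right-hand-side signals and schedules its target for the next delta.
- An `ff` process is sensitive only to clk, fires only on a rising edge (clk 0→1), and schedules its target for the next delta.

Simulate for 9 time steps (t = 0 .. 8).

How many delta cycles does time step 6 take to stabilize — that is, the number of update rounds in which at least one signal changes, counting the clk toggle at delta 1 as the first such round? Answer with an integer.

3

[bits: clk,s0,s3,s1,s4,s2]
t=0: Δ0=011000 Δ1=111000 Δ2=101001 Δ3=100001 | 3Δ
t=1: Δ0=100001 Δ1=000001 | 1Δ
t=2: Δ0=000001 Δ1=100001 Δ2=110000 Δ3=111000 | 3Δ
t=3: Δ0=111000 Δ1=011000 | 1Δ
t=4: Δ0=011000 Δ1=111000 Δ2=101001 Δ3=100001 | 3Δ
t=5: Δ0=100001 Δ1=000001 | 1Δ
t=6: Δ0=000001 Δ1=100001 Δ2=110000 Δ3=111000 | 3Δ
t=7: Δ0=111000 Δ1=011000 | 1Δ
t=8: Δ0=011000 Δ1=111000 Δ2=101001 Δ3=100001 | 3Δ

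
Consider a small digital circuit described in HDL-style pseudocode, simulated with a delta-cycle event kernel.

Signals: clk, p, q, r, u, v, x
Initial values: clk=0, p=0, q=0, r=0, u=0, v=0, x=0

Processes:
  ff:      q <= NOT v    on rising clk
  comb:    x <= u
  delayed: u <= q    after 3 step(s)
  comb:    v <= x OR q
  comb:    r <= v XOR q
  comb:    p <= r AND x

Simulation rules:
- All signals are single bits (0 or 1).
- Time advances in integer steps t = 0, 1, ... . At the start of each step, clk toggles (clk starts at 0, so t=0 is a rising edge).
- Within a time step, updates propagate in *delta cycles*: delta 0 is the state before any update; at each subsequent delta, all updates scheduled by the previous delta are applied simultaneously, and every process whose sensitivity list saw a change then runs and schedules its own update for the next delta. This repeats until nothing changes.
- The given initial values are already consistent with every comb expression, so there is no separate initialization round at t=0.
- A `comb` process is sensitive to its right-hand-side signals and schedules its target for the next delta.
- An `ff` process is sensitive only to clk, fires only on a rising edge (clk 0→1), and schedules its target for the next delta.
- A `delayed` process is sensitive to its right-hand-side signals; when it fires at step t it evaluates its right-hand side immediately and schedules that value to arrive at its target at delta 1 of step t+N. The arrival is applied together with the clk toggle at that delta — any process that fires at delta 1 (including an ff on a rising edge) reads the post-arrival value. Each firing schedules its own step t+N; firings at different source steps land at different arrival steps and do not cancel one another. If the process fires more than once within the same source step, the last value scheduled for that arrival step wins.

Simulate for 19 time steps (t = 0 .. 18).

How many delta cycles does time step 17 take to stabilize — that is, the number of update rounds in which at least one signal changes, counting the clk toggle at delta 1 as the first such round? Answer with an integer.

4

t=0 Δ0: clk=0 r=0 q=0 p=0 x=0 v=0 u=0
  Δ1: clk:0→1
  Δ2: q:0→1
  Δ3: r:0→1, v:0→1
  Δ4: r:1→0
  (4Δ to stable)
t=1 Δ0: clk=1 r=0 q=1 p=0 x=0 v=1 u=0
  Δ1: clk:1→0
  (1Δ to stable)
t=2 Δ0: clk=0 r=0 q=1 p=0 x=0 v=1 u=0
  Δ1: clk:0→1
  Δ2: q:1→0
  Δ3: r:0→1, v:1→0
  Δ4: r:1→0
  (4Δ to stable)
t=3 Δ0: clk=1 r=0 q=0 p=0 x=0 v=0 u=0
  Δ1: clk:1→0, u:0→1
  Δ2: x:0→1
  Δ3: v:0→1
  Δ4: r:0→1
  Δ5: p:0→1
  (5Δ to stable)
t=4 Δ0: clk=0 r=1 q=0 p=1 x=1 v=1 u=1
  Δ1: clk:0→1
  (1Δ to stable)
t=5 Δ0: clk=1 r=1 q=0 p=1 x=1 v=1 u=1
  Δ1: clk:1→0, u:1→0
  Δ2: x:1→0
  Δ3: p:1→0, v:1→0
  Δ4: r:1→0
  (4Δ to stable)
t=6 Δ0: clk=0 r=0 q=0 p=0 x=0 v=0 u=0
  Δ1: clk:0→1
  Δ2: q:0→1
  Δ3: r:0→1, v:0→1
  Δ4: r:1→0
  (4Δ to stable)
t=7 Δ0: clk=1 r=0 q=1 p=0 x=0 v=1 u=0
  Δ1: clk:1→0
  (1Δ to stable)
t=8 Δ0: clk=0 r=0 q=1 p=0 x=0 v=1 u=0
  Δ1: clk:0→1
  Δ2: q:1→0
  Δ3: r:0→1, v:1→0
  Δ4: r:1→0
  (4Δ to stable)
t=9 Δ0: clk=1 r=0 q=0 p=0 x=0 v=0 u=0
  Δ1: clk:1→0, u:0→1
  Δ2: x:0→1
  Δ3: v:0→1
  Δ4: r:0→1
  Δ5: p:0→1
  (5Δ to stable)
t=10 Δ0: clk=0 r=1 q=0 p=1 x=1 v=1 u=1
  Δ1: clk:0→1
  (1Δ to stable)
t=11 Δ0: clk=1 r=1 q=0 p=1 x=1 v=1 u=1
  Δ1: clk:1→0, u:1→0
  Δ2: x:1→0
  Δ3: p:1→0, v:1→0
  Δ4: r:1→0
  (4Δ to stable)
t=12 Δ0: clk=0 r=0 q=0 p=0 x=0 v=0 u=0
  Δ1: clk:0→1
  Δ2: q:0→1
  Δ3: r:0→1, v:0→1
  Δ4: r:1→0
  (4Δ to stable)
t=13 Δ0: clk=1 r=0 q=1 p=0 x=0 v=1 u=0
  Δ1: clk:1→0
  (1Δ to stable)
t=14 Δ0: clk=0 r=0 q=1 p=0 x=0 v=1 u=0
  Δ1: clk:0→1
  Δ2: q:1→0
  Δ3: r:0→1, v:1→0
  Δ4: r:1→0
  (4Δ to stable)
t=15 Δ0: clk=1 r=0 q=0 p=0 x=0 v=0 u=0
  Δ1: clk:1→0, u:0→1
  Δ2: x:0→1
  Δ3: v:0→1
  Δ4: r:0→1
  Δ5: p:0→1
  (5Δ to stable)
t=16 Δ0: clk=0 r=1 q=0 p=1 x=1 v=1 u=1
  Δ1: clk:0→1
  (1Δ to stable)
t=17 Δ0: clk=1 r=1 q=0 p=1 x=1 v=1 u=1
  Δ1: clk:1→0, u:1→0
  Δ2: x:1→0
  Δ3: p:1→0, v:1→0
  Δ4: r:1→0
  (4Δ to stable)
t=18 Δ0: clk=0 r=0 q=0 p=0 x=0 v=0 u=0
  Δ1: clk:0→1
  Δ2: q:0→1
  Δ3: r:0→1, v:0→1
  Δ4: r:1→0
  (4Δ to stable)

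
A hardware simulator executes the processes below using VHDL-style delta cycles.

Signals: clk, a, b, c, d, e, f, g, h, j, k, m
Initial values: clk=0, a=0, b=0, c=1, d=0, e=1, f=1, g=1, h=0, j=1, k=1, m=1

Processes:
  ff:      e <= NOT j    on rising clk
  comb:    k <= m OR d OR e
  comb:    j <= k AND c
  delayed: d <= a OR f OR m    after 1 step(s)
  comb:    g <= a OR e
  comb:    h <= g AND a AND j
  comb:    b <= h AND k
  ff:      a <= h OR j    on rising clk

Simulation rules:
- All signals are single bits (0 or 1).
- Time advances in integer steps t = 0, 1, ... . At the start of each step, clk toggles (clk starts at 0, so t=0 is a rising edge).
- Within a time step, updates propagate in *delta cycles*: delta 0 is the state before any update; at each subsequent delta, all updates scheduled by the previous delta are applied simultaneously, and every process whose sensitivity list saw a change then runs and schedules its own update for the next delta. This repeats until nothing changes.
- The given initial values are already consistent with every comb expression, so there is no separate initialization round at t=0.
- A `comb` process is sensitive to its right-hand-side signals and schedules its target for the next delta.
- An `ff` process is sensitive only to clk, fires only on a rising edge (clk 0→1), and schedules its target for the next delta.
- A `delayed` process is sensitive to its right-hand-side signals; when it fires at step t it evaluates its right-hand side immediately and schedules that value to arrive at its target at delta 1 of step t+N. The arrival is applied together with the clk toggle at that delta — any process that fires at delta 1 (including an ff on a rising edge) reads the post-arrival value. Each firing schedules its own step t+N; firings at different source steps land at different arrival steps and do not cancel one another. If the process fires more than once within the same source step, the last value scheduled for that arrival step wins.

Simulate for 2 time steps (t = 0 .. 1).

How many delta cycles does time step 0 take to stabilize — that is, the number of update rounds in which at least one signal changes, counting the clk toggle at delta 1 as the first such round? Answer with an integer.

4

[bits: m,h,f,c,a,clk,b,g,j,k,e,d]
t=0: Δ0=101100011110 Δ1=101101011110 Δ2=101111011100 Δ3=111111011100 Δ4=111111111100 | 4Δ
t=1: Δ0=111111111100 Δ1=111110111101 | 1Δ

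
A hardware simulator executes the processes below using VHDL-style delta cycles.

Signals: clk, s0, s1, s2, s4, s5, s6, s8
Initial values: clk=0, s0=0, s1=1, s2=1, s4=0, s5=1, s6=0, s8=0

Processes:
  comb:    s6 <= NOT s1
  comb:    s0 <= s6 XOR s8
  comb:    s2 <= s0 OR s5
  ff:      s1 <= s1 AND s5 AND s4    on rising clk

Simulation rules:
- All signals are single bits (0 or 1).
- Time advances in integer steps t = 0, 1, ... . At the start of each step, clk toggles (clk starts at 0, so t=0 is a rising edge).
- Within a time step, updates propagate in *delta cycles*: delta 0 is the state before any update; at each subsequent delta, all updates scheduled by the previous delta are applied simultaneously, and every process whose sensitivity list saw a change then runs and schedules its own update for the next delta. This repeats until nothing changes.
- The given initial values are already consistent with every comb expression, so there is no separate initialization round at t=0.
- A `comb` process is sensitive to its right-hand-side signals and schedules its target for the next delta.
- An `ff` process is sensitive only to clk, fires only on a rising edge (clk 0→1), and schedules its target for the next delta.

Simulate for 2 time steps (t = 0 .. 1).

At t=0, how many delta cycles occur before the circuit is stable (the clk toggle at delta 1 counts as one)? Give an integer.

[bits: s8,s0,s4,s6,clk,s5,s1,s2]
t=0: Δ0=00000111 Δ1=00001111 Δ2=00001101 Δ3=00011101 Δ4=01011101 | 4Δ
t=1: Δ0=01011101 Δ1=01010101 | 1Δ

4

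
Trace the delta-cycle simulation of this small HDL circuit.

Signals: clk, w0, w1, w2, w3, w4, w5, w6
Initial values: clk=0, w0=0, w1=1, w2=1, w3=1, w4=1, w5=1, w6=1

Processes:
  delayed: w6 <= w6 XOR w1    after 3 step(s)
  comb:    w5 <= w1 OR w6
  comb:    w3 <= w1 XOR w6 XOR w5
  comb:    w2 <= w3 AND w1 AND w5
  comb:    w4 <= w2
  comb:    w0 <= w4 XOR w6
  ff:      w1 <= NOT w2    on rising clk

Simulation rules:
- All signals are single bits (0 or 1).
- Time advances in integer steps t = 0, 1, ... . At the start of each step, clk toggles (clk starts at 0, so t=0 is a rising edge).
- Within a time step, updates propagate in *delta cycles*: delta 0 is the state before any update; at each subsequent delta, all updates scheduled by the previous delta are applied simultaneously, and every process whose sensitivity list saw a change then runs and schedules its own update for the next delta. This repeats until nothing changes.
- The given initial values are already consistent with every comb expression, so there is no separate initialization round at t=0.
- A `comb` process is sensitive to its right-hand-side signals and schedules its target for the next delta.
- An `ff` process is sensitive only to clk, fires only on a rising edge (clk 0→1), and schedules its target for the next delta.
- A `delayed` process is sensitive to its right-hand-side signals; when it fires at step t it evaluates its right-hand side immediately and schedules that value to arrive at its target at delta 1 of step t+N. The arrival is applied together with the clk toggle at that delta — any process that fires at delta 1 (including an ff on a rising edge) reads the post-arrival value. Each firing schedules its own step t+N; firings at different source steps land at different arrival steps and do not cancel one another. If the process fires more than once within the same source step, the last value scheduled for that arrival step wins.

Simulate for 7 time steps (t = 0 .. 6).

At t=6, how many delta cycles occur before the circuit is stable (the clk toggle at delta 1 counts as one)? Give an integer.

7

[bits: w0,w4,w6,w2,w3,w1,w5,clk]
t=0: Δ0=01111110 Δ1=01111111 Δ2=01111011 Δ3=01100011 Δ4=00100011 Δ5=10100011 | 5Δ
t=1: Δ0=10100011 Δ1=10100010 | 1Δ
t=2: Δ0=10100010 Δ1=10100011 Δ2=10100111 Δ3=10101111 Δ4=10111111 Δ5=11111111 Δ6=01111111 | 6Δ
t=3: Δ0=01111111 Δ1=01111110 | 1Δ
t=4: Δ0=01111110 Δ1=01111111 Δ2=01111011 Δ3=01100011 Δ4=00100011 Δ5=10100011 | 5Δ
t=5: Δ0=10100011 Δ1=10000010 Δ2=00001000 Δ3=00000000 | 3Δ
t=6: Δ0=00000000 Δ1=00000001 Δ2=00000101 Δ3=00001111 Δ4=00010111 Δ5=01000111 Δ6=10000111 Δ7=00000111 | 7Δ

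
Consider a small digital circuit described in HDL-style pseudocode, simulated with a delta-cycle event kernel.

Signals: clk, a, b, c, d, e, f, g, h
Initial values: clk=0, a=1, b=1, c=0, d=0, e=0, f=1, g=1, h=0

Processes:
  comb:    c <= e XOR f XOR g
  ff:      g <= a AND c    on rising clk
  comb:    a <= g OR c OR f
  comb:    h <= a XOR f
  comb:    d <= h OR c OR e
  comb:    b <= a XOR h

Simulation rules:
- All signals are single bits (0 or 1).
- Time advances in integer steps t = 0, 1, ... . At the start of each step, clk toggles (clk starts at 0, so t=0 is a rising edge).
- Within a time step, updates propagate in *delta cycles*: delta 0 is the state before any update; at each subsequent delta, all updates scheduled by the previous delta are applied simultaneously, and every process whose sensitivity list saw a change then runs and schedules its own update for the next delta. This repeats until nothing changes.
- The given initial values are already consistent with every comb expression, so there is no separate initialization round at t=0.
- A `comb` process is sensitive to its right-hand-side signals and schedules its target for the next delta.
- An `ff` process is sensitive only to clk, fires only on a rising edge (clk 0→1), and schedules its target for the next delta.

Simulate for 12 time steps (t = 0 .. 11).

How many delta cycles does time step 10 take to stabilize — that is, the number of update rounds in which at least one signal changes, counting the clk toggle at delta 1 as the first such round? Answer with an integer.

t0.Δ0 f=1 c=0 b=1 a=1 e=0 h=0 d=0 clk=0 g=1
t0.Δ1 f=1 c=0 b=1 a=1 e=0 h=0 d=0 clk=1 g=1
t0.Δ2 f=1 c=0 b=1 a=1 e=0 h=0 d=0 clk=1 g=0
t0.Δ3 f=1 c=1 b=1 a=1 e=0 h=0 d=0 clk=1 g=0
t0.Δ4 f=1 c=1 b=1 a=1 e=0 h=0 d=1 clk=1 g=0
t1.Δ0 f=1 c=1 b=1 a=1 e=0 h=0 d=1 clk=1 g=0
t1.Δ1 f=1 c=1 b=1 a=1 e=0 h=0 d=1 clk=0 g=0
t2.Δ0 f=1 c=1 b=1 a=1 e=0 h=0 d=1 clk=0 g=0
t2.Δ1 f=1 c=1 b=1 a=1 e=0 h=0 d=1 clk=1 g=0
t2.Δ2 f=1 c=1 b=1 a=1 e=0 h=0 d=1 clk=1 g=1
t2.Δ3 f=1 c=0 b=1 a=1 e=0 h=0 d=1 clk=1 g=1
t2.Δ4 f=1 c=0 b=1 a=1 e=0 h=0 d=0 clk=1 g=1
t3.Δ0 f=1 c=0 b=1 a=1 e=0 h=0 d=0 clk=1 g=1
t3.Δ1 f=1 c=0 b=1 a=1 e=0 h=0 d=0 clk=0 g=1
t4.Δ0 f=1 c=0 b=1 a=1 e=0 h=0 d=0 clk=0 g=1
t4.Δ1 f=1 c=0 b=1 a=1 e=0 h=0 d=0 clk=1 g=1
t4.Δ2 f=1 c=0 b=1 a=1 e=0 h=0 d=0 clk=1 g=0
t4.Δ3 f=1 c=1 b=1 a=1 e=0 h=0 d=0 clk=1 g=0
t4.Δ4 f=1 c=1 b=1 a=1 e=0 h=0 d=1 clk=1 g=0
t5.Δ0 f=1 c=1 b=1 a=1 e=0 h=0 d=1 clk=1 g=0
t5.Δ1 f=1 c=1 b=1 a=1 e=0 h=0 d=1 clk=0 g=0
t6.Δ0 f=1 c=1 b=1 a=1 e=0 h=0 d=1 clk=0 g=0
t6.Δ1 f=1 c=1 b=1 a=1 e=0 h=0 d=1 clk=1 g=0
t6.Δ2 f=1 c=1 b=1 a=1 e=0 h=0 d=1 clk=1 g=1
t6.Δ3 f=1 c=0 b=1 a=1 e=0 h=0 d=1 clk=1 g=1
t6.Δ4 f=1 c=0 b=1 a=1 e=0 h=0 d=0 clk=1 g=1
t7.Δ0 f=1 c=0 b=1 a=1 e=0 h=0 d=0 clk=1 g=1
t7.Δ1 f=1 c=0 b=1 a=1 e=0 h=0 d=0 clk=0 g=1
t8.Δ0 f=1 c=0 b=1 a=1 e=0 h=0 d=0 clk=0 g=1
t8.Δ1 f=1 c=0 b=1 a=1 e=0 h=0 d=0 clk=1 g=1
t8.Δ2 f=1 c=0 b=1 a=1 e=0 h=0 d=0 clk=1 g=0
t8.Δ3 f=1 c=1 b=1 a=1 e=0 h=0 d=0 clk=1 g=0
t8.Δ4 f=1 c=1 b=1 a=1 e=0 h=0 d=1 clk=1 g=0
t9.Δ0 f=1 c=1 b=1 a=1 e=0 h=0 d=1 clk=1 g=0
t9.Δ1 f=1 c=1 b=1 a=1 e=0 h=0 d=1 clk=0 g=0
t10.Δ0 f=1 c=1 b=1 a=1 e=0 h=0 d=1 clk=0 g=0
t10.Δ1 f=1 c=1 b=1 a=1 e=0 h=0 d=1 clk=1 g=0
t10.Δ2 f=1 c=1 b=1 a=1 e=0 h=0 d=1 clk=1 g=1
t10.Δ3 f=1 c=0 b=1 a=1 e=0 h=0 d=1 clk=1 g=1
t10.Δ4 f=1 c=0 b=1 a=1 e=0 h=0 d=0 clk=1 g=1
t11.Δ0 f=1 c=0 b=1 a=1 e=0 h=0 d=0 clk=1 g=1
t11.Δ1 f=1 c=0 b=1 a=1 e=0 h=0 d=0 clk=0 g=1

4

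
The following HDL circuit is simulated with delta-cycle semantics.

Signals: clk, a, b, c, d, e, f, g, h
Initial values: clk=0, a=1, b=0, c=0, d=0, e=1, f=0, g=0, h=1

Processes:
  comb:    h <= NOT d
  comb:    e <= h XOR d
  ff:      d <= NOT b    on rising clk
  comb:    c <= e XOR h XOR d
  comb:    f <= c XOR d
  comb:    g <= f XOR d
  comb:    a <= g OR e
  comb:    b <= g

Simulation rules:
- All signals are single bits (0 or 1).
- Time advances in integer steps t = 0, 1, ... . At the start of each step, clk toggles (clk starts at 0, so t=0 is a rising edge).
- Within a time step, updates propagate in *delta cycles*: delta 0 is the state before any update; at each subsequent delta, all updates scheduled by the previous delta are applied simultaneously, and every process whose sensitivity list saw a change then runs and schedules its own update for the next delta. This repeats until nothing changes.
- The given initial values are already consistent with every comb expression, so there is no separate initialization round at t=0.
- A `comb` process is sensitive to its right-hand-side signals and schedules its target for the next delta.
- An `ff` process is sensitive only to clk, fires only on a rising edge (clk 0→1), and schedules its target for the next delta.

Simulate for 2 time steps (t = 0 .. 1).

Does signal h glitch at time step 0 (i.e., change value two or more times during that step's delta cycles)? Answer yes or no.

no

t0.Δ0 h=1 c=0 g=0 b=0 clk=0 e=1 a=1 f=0 d=0
t0.Δ1 h=1 c=0 g=0 b=0 clk=1 e=1 a=1 f=0 d=0
t0.Δ2 h=1 c=0 g=0 b=0 clk=1 e=1 a=1 f=0 d=1
t0.Δ3 h=0 c=1 g=1 b=0 clk=1 e=0 a=1 f=1 d=1
t0.Δ4 h=0 c=1 g=0 b=1 clk=1 e=1 a=1 f=0 d=1
t0.Δ5 h=0 c=0 g=1 b=0 clk=1 e=1 a=1 f=0 d=1
t0.Δ6 h=0 c=0 g=1 b=1 clk=1 e=1 a=1 f=1 d=1
t0.Δ7 h=0 c=0 g=0 b=1 clk=1 e=1 a=1 f=1 d=1
t0.Δ8 h=0 c=0 g=0 b=0 clk=1 e=1 a=1 f=1 d=1
t1.Δ0 h=0 c=0 g=0 b=0 clk=1 e=1 a=1 f=1 d=1
t1.Δ1 h=0 c=0 g=0 b=0 clk=0 e=1 a=1 f=1 d=1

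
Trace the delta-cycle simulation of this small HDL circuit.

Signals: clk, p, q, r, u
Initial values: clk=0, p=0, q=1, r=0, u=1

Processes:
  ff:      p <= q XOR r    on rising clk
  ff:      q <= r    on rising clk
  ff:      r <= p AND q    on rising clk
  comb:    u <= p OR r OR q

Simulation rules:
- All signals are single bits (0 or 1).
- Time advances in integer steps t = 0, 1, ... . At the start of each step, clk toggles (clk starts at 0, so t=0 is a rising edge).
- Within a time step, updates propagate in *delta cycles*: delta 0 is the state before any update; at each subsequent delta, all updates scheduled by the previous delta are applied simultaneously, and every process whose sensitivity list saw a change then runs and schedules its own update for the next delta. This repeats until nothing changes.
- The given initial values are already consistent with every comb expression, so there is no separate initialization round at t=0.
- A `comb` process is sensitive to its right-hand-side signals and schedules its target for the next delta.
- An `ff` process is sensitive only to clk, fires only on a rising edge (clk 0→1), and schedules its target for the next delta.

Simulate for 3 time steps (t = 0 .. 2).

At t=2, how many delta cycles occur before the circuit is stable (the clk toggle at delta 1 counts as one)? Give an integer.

t=0 Δ0: r=0 q=1 p=0 clk=0 u=1
  Δ1: clk:0→1
  Δ2: q:1→0, p:0→1
  (2Δ to stable)
t=1 Δ0: r=0 q=0 p=1 clk=1 u=1
  Δ1: clk:1→0
  (1Δ to stable)
t=2 Δ0: r=0 q=0 p=1 clk=0 u=1
  Δ1: clk:0→1
  Δ2: p:1→0
  Δ3: u:1→0
  (3Δ to stable)

3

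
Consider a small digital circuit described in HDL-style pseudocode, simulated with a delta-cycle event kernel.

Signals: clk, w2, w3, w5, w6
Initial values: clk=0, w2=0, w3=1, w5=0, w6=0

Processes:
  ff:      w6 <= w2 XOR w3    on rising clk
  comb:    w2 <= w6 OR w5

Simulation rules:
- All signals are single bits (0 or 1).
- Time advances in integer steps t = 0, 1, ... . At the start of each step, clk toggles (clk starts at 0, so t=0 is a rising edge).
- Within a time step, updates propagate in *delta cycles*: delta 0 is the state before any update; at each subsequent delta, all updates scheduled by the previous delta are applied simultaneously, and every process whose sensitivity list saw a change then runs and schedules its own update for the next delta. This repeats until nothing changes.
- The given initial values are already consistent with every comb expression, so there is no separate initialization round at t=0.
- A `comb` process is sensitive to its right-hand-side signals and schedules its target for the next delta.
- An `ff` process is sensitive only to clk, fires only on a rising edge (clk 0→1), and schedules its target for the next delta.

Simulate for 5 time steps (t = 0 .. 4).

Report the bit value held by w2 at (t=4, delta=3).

t=0 Δ0: clk=0 w2=0 w5=0 w3=1 w6=0
  Δ1: clk:0→1
  Δ2: w6:0→1
  Δ3: w2:0→1
  (3Δ to stable)
t=1 Δ0: clk=1 w2=1 w5=0 w3=1 w6=1
  Δ1: clk:1→0
  (1Δ to stable)
t=2 Δ0: clk=0 w2=1 w5=0 w3=1 w6=1
  Δ1: clk:0→1
  Δ2: w6:1→0
  Δ3: w2:1→0
  (3Δ to stable)
t=3 Δ0: clk=1 w2=0 w5=0 w3=1 w6=0
  Δ1: clk:1→0
  (1Δ to stable)
t=4 Δ0: clk=0 w2=0 w5=0 w3=1 w6=0
  Δ1: clk:0→1
  Δ2: w6:0→1
  Δ3: w2:0→1
  (3Δ to stable)

1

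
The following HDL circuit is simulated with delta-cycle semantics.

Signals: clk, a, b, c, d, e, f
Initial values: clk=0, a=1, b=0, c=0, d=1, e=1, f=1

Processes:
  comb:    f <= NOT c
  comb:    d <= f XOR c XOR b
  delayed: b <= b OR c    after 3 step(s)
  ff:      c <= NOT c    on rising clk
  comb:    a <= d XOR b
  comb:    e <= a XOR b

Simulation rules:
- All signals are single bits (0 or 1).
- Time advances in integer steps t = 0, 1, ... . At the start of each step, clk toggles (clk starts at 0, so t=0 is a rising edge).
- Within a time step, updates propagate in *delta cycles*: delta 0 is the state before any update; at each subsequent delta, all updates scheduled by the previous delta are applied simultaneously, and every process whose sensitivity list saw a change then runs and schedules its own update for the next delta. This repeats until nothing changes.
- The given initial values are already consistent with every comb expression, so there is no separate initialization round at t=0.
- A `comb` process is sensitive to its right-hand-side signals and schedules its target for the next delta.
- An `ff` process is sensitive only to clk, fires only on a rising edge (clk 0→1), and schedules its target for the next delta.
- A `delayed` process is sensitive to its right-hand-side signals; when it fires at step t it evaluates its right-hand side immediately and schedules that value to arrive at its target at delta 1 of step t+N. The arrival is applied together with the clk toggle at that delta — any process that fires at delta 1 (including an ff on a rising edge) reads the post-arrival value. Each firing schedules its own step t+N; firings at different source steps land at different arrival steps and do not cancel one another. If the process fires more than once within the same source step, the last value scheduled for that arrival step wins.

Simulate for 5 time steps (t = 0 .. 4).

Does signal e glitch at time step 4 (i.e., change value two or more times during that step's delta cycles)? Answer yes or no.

[bits: clk,a,b,f,c,e,d]
t=0: Δ0=0101011 Δ1=1101011 Δ2=1101111 Δ3=1100110 Δ4=1000111 Δ5=1100101 Δ6=1100111 | 6Δ
t=1: Δ0=1100111 Δ1=0100111 | 1Δ
t=2: Δ0=0100111 Δ1=1100111 Δ2=1100011 Δ3=1101010 Δ4=1001011 Δ5=1101001 Δ6=1101011 | 6Δ
t=3: Δ0=1101011 Δ1=0111011 Δ2=0011000 Δ3=0111010 Δ4=0111000 | 4Δ
t=4: Δ0=0111000 Δ1=1111000 Δ2=1111100 Δ3=1110101 Δ4=1010100 Δ5=1110110 Δ6=1110100 | 6Δ

yes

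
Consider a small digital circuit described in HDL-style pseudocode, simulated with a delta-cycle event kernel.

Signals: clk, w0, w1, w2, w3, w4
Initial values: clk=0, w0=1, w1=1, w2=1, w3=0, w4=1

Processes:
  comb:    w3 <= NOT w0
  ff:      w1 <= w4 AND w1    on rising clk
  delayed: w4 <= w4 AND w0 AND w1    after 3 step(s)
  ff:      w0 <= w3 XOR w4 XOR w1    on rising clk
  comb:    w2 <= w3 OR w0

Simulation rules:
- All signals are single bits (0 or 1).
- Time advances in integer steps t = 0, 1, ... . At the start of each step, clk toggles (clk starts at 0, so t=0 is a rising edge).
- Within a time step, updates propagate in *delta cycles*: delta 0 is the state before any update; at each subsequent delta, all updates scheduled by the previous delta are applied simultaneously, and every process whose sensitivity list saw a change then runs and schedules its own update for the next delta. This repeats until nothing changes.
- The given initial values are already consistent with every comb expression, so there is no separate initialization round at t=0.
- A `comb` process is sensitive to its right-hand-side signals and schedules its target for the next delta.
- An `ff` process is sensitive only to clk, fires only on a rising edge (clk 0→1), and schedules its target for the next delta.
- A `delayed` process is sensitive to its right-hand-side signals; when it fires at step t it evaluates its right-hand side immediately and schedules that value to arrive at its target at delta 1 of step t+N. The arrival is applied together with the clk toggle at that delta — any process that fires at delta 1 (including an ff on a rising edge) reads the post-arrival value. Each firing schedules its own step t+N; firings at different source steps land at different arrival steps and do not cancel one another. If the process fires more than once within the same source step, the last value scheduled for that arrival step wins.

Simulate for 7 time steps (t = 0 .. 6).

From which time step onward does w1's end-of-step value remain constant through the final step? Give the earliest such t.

4

[bits: w2,clk,w1,w4,w0,w3]
t=0: Δ0=101110 Δ1=111110 Δ2=111100 Δ3=011101 Δ4=111101 | 4Δ
t=1: Δ0=111101 Δ1=101101 | 1Δ
t=2: Δ0=101101 Δ1=111101 Δ2=111111 Δ3=111110 | 3Δ
t=3: Δ0=111110 Δ1=101010 | 1Δ
t=4: Δ0=101010 Δ1=111010 Δ2=110010 | 2Δ
t=5: Δ0=110010 Δ1=100110 | 1Δ
t=6: Δ0=100110 Δ1=110010 Δ2=110000 Δ3=010001 Δ4=110001 | 4Δ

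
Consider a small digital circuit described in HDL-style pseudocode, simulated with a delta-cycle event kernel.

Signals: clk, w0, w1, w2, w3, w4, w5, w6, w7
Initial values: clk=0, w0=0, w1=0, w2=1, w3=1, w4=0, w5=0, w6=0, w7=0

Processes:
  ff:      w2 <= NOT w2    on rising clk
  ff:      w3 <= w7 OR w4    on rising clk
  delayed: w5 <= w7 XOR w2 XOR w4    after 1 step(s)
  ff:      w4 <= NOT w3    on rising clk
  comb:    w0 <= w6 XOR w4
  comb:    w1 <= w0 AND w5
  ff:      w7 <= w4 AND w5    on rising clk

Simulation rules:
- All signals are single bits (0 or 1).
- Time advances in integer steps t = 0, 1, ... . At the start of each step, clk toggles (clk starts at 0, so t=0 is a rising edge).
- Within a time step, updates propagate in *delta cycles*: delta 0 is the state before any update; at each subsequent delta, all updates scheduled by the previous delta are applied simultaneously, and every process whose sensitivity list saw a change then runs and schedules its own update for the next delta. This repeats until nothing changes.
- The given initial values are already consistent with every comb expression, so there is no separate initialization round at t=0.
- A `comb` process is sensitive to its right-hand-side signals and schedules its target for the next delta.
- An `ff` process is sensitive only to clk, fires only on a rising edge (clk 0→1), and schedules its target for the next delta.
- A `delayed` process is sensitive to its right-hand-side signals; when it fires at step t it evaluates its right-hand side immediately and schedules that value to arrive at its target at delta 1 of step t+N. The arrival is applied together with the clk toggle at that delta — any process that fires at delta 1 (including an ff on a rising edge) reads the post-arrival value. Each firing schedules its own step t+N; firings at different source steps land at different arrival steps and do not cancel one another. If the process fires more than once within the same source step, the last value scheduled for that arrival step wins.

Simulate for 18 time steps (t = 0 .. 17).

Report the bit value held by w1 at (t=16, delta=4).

[bits: w0,w1,w6,clk,w4,w7,w2,w3,w5]
t=0: Δ0=000000110 Δ1=000100110 Δ2=000100000 | 2Δ
t=1: Δ0=000100000 Δ1=000000000 | 1Δ
t=2: Δ0=000000000 Δ1=000100000 Δ2=000110100 Δ3=100110100 | 3Δ
t=3: Δ0=100110100 Δ1=100010100 | 1Δ
t=4: Δ0=100010100 Δ1=100110100 Δ2=100110010 | 2Δ
t=5: Δ0=100110010 Δ1=100010011 Δ2=110010011 | 2Δ
t=6: Δ0=110010011 Δ1=110110011 Δ2=110101111 Δ3=010101111 Δ4=000101111 | 4Δ
t=7: Δ0=000101111 Δ1=000001110 | 1Δ
t=8: Δ0=000001110 Δ1=000101110 Δ2=000100010 | 2Δ
t=9: Δ0=000100010 Δ1=000000010 | 1Δ
t=10: Δ0=000000010 Δ1=000100010 Δ2=000100100 | 2Δ
t=11: Δ0=000100100 Δ1=000000101 | 1Δ
t=12: Δ0=000000101 Δ1=000100101 Δ2=000110001 Δ3=100110001 Δ4=110110001 | 4Δ
t=13: Δ0=110110001 Δ1=110010001 | 1Δ
t=14: Δ0=110010001 Δ1=110110001 Δ2=110111111 | 2Δ
t=15: Δ0=110111111 Δ1=110011111 | 1Δ
t=16: Δ0=110011111 Δ1=110111111 Δ2=110101011 Δ3=010101011 Δ4=000101011 | 4Δ
t=17: Δ0=000101011 Δ1=000001011 | 1Δ

0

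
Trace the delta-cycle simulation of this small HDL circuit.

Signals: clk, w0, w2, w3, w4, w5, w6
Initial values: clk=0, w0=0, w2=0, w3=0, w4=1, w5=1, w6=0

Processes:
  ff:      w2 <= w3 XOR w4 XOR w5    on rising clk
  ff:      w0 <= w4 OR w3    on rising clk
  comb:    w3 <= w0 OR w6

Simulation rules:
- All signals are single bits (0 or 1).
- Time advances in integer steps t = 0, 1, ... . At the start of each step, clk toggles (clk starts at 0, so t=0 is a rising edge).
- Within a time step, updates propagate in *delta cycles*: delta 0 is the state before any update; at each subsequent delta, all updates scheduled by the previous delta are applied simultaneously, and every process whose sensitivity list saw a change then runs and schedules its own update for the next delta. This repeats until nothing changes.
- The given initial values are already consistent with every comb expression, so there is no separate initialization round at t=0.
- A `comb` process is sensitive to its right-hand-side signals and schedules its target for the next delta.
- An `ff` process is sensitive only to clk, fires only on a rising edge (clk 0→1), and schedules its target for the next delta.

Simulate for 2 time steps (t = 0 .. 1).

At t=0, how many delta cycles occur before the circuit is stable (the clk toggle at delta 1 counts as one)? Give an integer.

t=0 Δ0: w0=0 w2=0 w4=1 w6=0 w5=1 clk=0 w3=0
  Δ1: clk:0→1
  Δ2: w0:0→1
  Δ3: w3:0→1
  (3Δ to stable)
t=1 Δ0: w0=1 w2=0 w4=1 w6=0 w5=1 clk=1 w3=1
  Δ1: clk:1→0
  (1Δ to stable)

3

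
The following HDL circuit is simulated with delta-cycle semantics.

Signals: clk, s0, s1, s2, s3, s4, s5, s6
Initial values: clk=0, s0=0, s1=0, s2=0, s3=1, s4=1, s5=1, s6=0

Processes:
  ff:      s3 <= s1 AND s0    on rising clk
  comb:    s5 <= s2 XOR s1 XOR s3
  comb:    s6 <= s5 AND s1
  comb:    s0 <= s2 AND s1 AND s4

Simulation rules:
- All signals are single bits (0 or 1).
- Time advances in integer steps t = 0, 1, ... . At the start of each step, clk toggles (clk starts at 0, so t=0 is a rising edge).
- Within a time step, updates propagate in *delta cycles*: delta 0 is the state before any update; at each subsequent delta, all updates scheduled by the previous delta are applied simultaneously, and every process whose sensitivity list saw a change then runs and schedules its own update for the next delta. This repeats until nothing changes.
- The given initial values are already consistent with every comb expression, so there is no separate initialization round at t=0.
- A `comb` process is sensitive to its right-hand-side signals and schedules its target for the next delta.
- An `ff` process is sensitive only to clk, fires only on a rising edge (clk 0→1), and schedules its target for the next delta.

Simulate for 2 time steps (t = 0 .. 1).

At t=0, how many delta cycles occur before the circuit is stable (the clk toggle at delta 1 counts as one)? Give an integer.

t0.Δ0 s5=1 s0=0 s4=1 clk=0 s2=0 s1=0 s3=1 s6=0
t0.Δ1 s5=1 s0=0 s4=1 clk=1 s2=0 s1=0 s3=1 s6=0
t0.Δ2 s5=1 s0=0 s4=1 clk=1 s2=0 s1=0 s3=0 s6=0
t0.Δ3 s5=0 s0=0 s4=1 clk=1 s2=0 s1=0 s3=0 s6=0
t1.Δ0 s5=0 s0=0 s4=1 clk=1 s2=0 s1=0 s3=0 s6=0
t1.Δ1 s5=0 s0=0 s4=1 clk=0 s2=0 s1=0 s3=0 s6=0

3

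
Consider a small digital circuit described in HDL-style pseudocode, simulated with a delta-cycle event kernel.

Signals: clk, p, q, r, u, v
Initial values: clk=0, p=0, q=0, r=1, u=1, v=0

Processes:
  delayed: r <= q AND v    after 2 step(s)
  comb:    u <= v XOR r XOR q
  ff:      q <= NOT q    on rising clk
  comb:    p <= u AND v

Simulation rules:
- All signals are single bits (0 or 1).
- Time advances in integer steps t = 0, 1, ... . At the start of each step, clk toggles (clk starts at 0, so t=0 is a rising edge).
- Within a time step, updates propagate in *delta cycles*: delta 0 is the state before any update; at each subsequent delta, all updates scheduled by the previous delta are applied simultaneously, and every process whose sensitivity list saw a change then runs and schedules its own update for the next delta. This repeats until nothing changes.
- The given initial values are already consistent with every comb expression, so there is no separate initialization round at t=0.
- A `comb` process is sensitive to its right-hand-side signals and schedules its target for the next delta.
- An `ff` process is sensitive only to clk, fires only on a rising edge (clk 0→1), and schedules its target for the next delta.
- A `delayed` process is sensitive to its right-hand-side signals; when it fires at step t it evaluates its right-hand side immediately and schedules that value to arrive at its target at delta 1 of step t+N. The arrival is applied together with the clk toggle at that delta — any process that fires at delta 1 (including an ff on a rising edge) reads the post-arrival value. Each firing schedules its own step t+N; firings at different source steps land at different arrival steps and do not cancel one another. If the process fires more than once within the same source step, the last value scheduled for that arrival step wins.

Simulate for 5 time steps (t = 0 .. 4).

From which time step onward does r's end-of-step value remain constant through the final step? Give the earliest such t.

t0.Δ0 u=1 r=1 q=0 clk=0 p=0 v=0
t0.Δ1 u=1 r=1 q=0 clk=1 p=0 v=0
t0.Δ2 u=1 r=1 q=1 clk=1 p=0 v=0
t0.Δ3 u=0 r=1 q=1 clk=1 p=0 v=0
t1.Δ0 u=0 r=1 q=1 clk=1 p=0 v=0
t1.Δ1 u=0 r=1 q=1 clk=0 p=0 v=0
t2.Δ0 u=0 r=1 q=1 clk=0 p=0 v=0
t2.Δ1 u=0 r=0 q=1 clk=1 p=0 v=0
t2.Δ2 u=1 r=0 q=0 clk=1 p=0 v=0
t2.Δ3 u=0 r=0 q=0 clk=1 p=0 v=0
t3.Δ0 u=0 r=0 q=0 clk=1 p=0 v=0
t3.Δ1 u=0 r=0 q=0 clk=0 p=0 v=0
t4.Δ0 u=0 r=0 q=0 clk=0 p=0 v=0
t4.Δ1 u=0 r=0 q=0 clk=1 p=0 v=0
t4.Δ2 u=0 r=0 q=1 clk=1 p=0 v=0
t4.Δ3 u=1 r=0 q=1 clk=1 p=0 v=0

2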